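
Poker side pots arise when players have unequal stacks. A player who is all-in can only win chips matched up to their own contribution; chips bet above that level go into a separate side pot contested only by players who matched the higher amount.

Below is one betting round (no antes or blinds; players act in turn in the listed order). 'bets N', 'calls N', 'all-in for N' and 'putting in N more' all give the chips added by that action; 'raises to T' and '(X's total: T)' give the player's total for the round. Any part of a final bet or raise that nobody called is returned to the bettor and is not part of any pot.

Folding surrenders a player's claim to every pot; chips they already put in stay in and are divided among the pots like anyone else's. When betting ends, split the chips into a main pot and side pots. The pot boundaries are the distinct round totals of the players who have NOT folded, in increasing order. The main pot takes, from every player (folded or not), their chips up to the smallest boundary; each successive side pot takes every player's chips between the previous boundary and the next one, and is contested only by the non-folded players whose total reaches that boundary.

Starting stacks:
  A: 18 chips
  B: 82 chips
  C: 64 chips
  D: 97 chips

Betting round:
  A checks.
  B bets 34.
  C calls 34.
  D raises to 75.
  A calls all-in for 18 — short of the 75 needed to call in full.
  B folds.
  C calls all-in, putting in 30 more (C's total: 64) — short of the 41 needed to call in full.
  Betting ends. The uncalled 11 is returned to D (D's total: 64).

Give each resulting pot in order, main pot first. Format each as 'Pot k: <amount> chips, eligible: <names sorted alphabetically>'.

Contributions (after 11 returned to D): A=18, B=34, C=64, D=64
Folded: B
Pot levels (distinct totals of non-folded players): 18, 64
Layer 1-18: 18 each from A, B, C, D = 18*4 = 72 chips; eligible A, C, D
Layer 19-64: B 16 + C 46 + D 46 = 108 chips; eligible C, D

Pot 1: 72 chips, eligible: A, C, D
Pot 2: 108 chips, eligible: C, D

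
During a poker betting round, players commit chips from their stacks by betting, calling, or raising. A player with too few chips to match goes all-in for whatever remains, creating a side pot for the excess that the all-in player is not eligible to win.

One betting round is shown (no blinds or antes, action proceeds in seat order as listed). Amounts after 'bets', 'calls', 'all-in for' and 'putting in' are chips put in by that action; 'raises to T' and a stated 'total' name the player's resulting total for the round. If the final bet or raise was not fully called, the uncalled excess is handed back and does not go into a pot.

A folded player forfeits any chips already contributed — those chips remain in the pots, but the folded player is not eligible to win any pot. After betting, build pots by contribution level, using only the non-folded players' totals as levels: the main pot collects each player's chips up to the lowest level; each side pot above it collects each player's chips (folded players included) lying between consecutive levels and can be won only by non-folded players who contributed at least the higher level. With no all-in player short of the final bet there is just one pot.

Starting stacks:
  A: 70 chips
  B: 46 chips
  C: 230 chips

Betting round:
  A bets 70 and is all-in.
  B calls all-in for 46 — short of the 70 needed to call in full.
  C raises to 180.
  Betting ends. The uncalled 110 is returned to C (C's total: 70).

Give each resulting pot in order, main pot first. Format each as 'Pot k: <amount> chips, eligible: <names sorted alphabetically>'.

Contributions (after 110 returned to C): A=70, B=46, C=70
Pot levels (distinct totals of non-folded players): 46, 70
Layer 1-46: 46 each from A, B, C = 46*3 = 138 chips; eligible A, B, C
Layer 47-70: 24 each from A, C = 24*2 = 48 chips; eligible A, C

Pot 1: 138 chips, eligible: A, B, C
Pot 2: 48 chips, eligible: A, C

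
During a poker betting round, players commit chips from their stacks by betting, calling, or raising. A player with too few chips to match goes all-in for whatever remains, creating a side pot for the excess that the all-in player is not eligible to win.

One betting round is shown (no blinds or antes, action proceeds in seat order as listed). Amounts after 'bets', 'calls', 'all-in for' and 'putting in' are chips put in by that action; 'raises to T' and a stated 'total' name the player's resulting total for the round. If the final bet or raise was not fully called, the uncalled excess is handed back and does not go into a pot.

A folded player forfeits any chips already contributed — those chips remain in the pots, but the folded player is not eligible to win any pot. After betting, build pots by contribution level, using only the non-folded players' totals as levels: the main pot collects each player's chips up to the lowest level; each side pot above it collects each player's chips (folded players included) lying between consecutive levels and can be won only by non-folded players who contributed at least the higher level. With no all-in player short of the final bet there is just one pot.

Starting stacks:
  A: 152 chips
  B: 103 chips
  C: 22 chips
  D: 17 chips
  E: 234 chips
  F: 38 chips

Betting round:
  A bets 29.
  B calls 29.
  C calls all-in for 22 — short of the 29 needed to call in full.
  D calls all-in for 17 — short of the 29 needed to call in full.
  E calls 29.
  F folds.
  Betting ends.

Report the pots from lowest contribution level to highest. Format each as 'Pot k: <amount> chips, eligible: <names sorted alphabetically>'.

Contributions: A=29, B=29, C=22, D=17, E=29
Folded: F
Pot levels (distinct totals of non-folded players): 17, 22, 29
Layer 1-17: 17 each from A, B, C, D, E = 17*5 = 85 chips; eligible A, B, C, D, E
Layer 18-22: 5 each from A, B, C, E = 5*4 = 20 chips; eligible A, B, C, E
Layer 23-29: 7 each from A, B, E = 7*3 = 21 chips; eligible A, B, E

Pot 1: 85 chips, eligible: A, B, C, D, E
Pot 2: 20 chips, eligible: A, B, C, E
Pot 3: 21 chips, eligible: A, B, E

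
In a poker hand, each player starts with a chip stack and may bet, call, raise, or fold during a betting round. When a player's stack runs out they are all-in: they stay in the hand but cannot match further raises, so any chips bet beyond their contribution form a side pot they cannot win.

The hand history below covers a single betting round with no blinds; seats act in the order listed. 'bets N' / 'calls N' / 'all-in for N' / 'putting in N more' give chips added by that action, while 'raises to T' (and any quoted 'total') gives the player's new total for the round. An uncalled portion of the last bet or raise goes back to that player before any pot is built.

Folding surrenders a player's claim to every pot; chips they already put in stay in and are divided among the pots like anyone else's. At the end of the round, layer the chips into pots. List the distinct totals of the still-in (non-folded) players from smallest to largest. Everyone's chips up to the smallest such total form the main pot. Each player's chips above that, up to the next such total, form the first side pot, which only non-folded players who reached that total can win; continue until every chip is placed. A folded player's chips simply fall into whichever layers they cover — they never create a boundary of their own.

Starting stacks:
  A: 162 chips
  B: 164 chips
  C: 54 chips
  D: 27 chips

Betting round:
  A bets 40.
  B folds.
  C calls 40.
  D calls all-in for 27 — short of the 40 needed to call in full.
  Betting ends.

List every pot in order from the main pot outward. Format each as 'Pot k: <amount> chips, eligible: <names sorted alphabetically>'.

Contributions: A=40, C=40, D=27
Folded: B
Pot levels (distinct totals of non-folded players): 27, 40
Layer 1-27: 27 each from A, C, D = 27*3 = 81 chips; eligible A, C, D
Layer 28-40: 13 each from A, C = 13*2 = 26 chips; eligible A, C

Pot 1: 81 chips, eligible: A, C, D
Pot 2: 26 chips, eligible: A, C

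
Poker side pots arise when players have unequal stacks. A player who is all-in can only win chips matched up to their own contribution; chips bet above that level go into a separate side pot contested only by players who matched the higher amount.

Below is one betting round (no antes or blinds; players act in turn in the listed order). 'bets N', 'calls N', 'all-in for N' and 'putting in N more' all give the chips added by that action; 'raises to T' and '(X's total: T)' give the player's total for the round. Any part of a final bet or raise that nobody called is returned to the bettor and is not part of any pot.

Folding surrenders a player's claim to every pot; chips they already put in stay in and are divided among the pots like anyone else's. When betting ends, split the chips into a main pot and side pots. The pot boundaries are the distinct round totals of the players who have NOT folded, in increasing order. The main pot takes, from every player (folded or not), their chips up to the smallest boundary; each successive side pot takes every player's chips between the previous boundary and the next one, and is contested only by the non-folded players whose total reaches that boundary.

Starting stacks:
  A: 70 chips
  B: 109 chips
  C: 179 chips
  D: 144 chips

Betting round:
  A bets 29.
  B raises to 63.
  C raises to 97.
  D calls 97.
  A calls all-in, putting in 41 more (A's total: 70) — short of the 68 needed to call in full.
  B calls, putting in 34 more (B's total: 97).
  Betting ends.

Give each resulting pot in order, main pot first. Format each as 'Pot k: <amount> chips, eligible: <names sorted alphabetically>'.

Contributions: A=70, B=97, C=97, D=97
Pot levels (distinct totals of non-folded players): 70, 97
Layer 1-70: 70 each from A, B, C, D = 70*4 = 280 chips; eligible A, B, C, D
Layer 71-97: 27 each from B, C, D = 27*3 = 81 chips; eligible B, C, D

Pot 1: 280 chips, eligible: A, B, C, D
Pot 2: 81 chips, eligible: B, C, D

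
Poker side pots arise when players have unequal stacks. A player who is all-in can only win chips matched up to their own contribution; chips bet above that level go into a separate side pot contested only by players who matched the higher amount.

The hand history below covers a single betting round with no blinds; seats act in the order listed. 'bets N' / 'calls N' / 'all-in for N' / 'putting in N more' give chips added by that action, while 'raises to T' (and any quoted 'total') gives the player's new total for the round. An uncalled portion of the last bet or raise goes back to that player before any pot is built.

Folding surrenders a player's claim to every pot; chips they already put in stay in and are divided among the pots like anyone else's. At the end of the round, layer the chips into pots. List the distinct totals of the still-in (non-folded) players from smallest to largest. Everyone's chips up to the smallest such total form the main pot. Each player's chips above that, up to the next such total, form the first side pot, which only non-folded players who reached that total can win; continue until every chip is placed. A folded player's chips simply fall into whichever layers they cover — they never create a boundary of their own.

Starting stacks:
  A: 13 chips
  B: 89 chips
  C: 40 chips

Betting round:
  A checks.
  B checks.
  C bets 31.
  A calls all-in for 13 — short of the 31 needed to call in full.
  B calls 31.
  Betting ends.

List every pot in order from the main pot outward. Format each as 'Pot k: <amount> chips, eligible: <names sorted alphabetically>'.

Contributions: A=13, B=31, C=31
Pot levels (distinct totals of non-folded players): 13, 31
Layer 1-13: 13 each from A, B, C = 13*3 = 39 chips; eligible A, B, C
Layer 14-31: 18 each from B, C = 18*2 = 36 chips; eligible B, C

Pot 1: 39 chips, eligible: A, B, C
Pot 2: 36 chips, eligible: B, C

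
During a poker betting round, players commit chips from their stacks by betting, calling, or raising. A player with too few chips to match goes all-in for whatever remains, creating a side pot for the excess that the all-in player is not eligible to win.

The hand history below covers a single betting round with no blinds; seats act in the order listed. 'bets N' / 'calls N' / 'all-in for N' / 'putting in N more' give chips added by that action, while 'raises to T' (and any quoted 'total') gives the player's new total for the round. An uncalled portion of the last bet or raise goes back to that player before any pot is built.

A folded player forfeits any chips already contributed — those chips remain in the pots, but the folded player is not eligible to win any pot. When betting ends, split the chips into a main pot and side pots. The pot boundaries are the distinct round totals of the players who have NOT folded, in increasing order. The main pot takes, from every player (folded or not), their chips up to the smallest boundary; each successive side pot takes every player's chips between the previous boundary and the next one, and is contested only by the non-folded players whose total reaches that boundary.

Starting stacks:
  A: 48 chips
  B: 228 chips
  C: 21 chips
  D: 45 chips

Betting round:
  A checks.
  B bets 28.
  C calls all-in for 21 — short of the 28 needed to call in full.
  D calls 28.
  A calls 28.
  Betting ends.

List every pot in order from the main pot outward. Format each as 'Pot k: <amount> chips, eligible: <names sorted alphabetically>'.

Contributions: A=28, B=28, C=21, D=28
Pot levels (distinct totals of non-folded players): 21, 28
Layer 1-21: 21 each from A, B, C, D = 21*4 = 84 chips; eligible A, B, C, D
Layer 22-28: 7 each from A, B, D = 7*3 = 21 chips; eligible A, B, D

Pot 1: 84 chips, eligible: A, B, C, D
Pot 2: 21 chips, eligible: A, B, D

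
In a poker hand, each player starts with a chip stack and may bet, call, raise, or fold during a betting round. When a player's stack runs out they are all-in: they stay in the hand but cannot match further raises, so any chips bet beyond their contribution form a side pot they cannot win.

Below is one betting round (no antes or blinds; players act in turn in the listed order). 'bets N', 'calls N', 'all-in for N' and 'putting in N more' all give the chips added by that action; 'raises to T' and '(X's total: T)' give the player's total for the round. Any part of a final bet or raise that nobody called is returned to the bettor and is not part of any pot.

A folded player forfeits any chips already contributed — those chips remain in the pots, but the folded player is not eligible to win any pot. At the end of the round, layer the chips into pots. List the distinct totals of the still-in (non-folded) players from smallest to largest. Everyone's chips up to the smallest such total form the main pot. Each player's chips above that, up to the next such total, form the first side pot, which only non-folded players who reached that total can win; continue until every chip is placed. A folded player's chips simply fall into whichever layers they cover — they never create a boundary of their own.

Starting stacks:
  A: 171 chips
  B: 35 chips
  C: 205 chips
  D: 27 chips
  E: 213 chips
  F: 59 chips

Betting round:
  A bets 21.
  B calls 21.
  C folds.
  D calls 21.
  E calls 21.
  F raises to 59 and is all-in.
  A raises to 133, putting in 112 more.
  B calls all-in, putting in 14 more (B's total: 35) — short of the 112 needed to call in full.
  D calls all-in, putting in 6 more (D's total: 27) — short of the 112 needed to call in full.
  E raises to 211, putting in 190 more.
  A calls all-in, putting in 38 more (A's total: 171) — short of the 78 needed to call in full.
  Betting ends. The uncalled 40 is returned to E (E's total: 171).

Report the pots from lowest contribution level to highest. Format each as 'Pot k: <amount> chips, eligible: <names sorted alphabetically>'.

Pot 1: 135 chips, eligible: A, B, D, E, F
Pot 2: 32 chips, eligible: A, B, E, F
Pot 3: 72 chips, eligible: A, E, F
Pot 4: 224 chips, eligible: A, E

Derivation:
Contributions (after 40 returned to E): A=171, B=35, D=27, E=171, F=59
Folded: C
Pot levels (distinct totals of non-folded players): 27, 35, 59, 171
Layer 1-27: 27 each from A, B, D, E, F = 27*5 = 135 chips; eligible A, B, D, E, F
Layer 28-35: 8 each from A, B, E, F = 8*4 = 32 chips; eligible A, B, E, F
Layer 36-59: 24 each from A, E, F = 24*3 = 72 chips; eligible A, E, F
Layer 60-171: 112 each from A, E = 112*2 = 224 chips; eligible A, E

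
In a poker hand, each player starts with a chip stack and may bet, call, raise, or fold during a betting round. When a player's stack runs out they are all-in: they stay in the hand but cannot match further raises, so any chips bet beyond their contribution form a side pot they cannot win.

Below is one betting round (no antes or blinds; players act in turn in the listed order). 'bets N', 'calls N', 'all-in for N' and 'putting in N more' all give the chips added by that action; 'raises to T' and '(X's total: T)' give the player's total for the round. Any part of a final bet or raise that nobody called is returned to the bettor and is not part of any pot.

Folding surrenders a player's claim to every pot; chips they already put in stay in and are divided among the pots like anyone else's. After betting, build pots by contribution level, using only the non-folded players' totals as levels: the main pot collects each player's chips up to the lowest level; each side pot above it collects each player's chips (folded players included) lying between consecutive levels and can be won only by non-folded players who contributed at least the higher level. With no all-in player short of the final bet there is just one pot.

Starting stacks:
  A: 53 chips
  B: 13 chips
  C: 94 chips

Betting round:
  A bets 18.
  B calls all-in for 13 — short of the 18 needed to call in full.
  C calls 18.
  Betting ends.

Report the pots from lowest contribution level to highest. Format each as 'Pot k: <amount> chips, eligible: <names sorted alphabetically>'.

Pot 1: 39 chips, eligible: A, B, C
Pot 2: 10 chips, eligible: A, C

Derivation:
Contributions: A=18, B=13, C=18
Pot levels (distinct totals of non-folded players): 13, 18
Layer 1-13: 13 each from A, B, C = 13*3 = 39 chips; eligible A, B, C
Layer 14-18: 5 each from A, C = 5*2 = 10 chips; eligible A, C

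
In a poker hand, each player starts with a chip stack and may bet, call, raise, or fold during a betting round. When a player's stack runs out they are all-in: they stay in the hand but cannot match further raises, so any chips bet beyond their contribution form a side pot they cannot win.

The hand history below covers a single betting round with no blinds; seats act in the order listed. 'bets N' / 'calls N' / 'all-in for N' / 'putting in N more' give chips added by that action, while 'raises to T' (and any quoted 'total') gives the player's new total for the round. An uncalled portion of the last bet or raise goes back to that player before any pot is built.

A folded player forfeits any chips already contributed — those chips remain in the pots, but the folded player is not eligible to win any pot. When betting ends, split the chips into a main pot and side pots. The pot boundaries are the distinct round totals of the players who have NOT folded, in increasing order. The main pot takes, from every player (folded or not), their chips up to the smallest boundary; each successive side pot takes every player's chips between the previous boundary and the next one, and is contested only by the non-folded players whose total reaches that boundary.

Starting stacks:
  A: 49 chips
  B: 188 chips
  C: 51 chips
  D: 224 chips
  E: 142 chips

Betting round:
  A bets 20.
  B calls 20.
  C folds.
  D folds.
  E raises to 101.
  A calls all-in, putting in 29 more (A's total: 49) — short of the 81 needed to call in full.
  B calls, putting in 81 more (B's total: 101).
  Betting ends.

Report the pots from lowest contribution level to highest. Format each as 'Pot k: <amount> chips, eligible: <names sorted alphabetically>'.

Contributions: A=49, B=101, E=101
Folded: C, D
Pot levels (distinct totals of non-folded players): 49, 101
Layer 1-49: 49 each from A, B, E = 49*3 = 147 chips; eligible A, B, E
Layer 50-101: 52 each from B, E = 52*2 = 104 chips; eligible B, E

Pot 1: 147 chips, eligible: A, B, E
Pot 2: 104 chips, eligible: B, E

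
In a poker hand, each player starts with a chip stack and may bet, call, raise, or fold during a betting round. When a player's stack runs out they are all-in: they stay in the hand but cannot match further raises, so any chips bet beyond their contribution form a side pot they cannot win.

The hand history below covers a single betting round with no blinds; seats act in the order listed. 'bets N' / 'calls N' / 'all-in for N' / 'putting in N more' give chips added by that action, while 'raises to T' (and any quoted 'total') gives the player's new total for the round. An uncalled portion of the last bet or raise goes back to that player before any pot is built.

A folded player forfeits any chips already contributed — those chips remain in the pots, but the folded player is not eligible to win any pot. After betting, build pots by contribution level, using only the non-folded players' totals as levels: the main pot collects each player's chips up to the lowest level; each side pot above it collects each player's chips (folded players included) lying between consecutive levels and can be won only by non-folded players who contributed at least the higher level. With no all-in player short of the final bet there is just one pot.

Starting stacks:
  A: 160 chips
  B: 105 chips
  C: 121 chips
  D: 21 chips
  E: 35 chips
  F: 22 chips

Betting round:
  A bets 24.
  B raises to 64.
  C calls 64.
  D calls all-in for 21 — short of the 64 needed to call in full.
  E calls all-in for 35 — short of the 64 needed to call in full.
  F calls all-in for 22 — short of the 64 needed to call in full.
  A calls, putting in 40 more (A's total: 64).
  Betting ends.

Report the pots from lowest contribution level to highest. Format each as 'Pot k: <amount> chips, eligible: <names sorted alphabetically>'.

Contributions: A=64, B=64, C=64, D=21, E=35, F=22
Pot levels (distinct totals of non-folded players): 21, 22, 35, 64
Layer 1-21: 21 each from A, B, C, D, E, F = 21*6 = 126 chips; eligible A, B, C, D, E, F
Layer 22-22: 1 each from A, B, C, E, F = 1*5 = 5 chips; eligible A, B, C, E, F
Layer 23-35: 13 each from A, B, C, E = 13*4 = 52 chips; eligible A, B, C, E
Layer 36-64: 29 each from A, B, C = 29*3 = 87 chips; eligible A, B, C

Pot 1: 126 chips, eligible: A, B, C, D, E, F
Pot 2: 5 chips, eligible: A, B, C, E, F
Pot 3: 52 chips, eligible: A, B, C, E
Pot 4: 87 chips, eligible: A, B, C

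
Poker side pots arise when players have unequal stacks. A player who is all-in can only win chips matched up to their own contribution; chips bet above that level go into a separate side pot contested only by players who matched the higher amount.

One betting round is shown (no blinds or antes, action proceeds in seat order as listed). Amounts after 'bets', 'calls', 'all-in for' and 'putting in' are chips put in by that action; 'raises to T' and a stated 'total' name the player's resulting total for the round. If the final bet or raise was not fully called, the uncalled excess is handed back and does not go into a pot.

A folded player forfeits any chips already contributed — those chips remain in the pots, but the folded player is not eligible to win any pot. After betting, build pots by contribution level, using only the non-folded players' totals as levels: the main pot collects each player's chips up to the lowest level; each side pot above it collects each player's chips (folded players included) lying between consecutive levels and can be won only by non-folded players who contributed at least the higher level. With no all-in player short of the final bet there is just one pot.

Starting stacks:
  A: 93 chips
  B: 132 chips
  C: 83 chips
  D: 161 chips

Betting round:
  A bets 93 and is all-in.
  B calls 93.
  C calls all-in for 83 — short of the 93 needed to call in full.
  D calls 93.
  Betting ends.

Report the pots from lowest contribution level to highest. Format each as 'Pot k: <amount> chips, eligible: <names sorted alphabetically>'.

Pot 1: 332 chips, eligible: A, B, C, D
Pot 2: 30 chips, eligible: A, B, D

Derivation:
Contributions: A=93, B=93, C=83, D=93
Pot levels (distinct totals of non-folded players): 83, 93
Layer 1-83: 83 each from A, B, C, D = 83*4 = 332 chips; eligible A, B, C, D
Layer 84-93: 10 each from A, B, D = 10*3 = 30 chips; eligible A, B, D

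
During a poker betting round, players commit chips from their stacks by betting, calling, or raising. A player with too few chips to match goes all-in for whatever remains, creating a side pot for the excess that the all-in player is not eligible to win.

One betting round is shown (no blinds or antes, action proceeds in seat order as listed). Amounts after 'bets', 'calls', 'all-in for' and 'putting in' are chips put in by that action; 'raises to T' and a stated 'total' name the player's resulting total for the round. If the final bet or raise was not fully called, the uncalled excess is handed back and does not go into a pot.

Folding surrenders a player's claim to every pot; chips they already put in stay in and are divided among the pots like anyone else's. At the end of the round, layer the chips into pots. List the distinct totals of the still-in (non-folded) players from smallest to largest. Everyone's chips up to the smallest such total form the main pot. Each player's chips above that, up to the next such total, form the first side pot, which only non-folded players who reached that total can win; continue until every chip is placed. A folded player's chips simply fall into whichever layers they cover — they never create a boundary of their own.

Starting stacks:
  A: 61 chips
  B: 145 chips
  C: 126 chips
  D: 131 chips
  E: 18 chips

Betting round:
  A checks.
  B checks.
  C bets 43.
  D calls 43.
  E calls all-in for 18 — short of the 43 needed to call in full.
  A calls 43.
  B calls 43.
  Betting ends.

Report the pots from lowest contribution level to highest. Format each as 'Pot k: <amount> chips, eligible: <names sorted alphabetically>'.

Contributions: A=43, B=43, C=43, D=43, E=18
Pot levels (distinct totals of non-folded players): 18, 43
Layer 1-18: 18 each from A, B, C, D, E = 18*5 = 90 chips; eligible A, B, C, D, E
Layer 19-43: 25 each from A, B, C, D = 25*4 = 100 chips; eligible A, B, C, D

Pot 1: 90 chips, eligible: A, B, C, D, E
Pot 2: 100 chips, eligible: A, B, C, D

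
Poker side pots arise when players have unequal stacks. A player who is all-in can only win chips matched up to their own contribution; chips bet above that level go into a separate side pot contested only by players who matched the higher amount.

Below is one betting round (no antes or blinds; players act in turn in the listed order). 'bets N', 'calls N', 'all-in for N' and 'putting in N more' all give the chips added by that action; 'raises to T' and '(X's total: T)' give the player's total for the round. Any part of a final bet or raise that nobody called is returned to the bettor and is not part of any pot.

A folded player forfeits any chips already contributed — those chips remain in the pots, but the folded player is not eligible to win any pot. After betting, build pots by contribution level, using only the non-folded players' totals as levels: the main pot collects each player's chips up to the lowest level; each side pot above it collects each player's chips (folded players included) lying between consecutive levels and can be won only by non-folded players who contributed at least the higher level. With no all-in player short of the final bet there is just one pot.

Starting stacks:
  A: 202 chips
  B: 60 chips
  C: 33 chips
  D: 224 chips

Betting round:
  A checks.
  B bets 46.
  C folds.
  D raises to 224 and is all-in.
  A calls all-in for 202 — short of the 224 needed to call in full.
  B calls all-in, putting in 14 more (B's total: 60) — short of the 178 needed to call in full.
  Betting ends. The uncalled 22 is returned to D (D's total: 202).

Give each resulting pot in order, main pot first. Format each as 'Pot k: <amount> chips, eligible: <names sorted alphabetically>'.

Contributions (after 22 returned to D): A=202, B=60, D=202
Folded: C
Pot levels (distinct totals of non-folded players): 60, 202
Layer 1-60: 60 each from A, B, D = 60*3 = 180 chips; eligible A, B, D
Layer 61-202: 142 each from A, D = 142*2 = 284 chips; eligible A, D

Pot 1: 180 chips, eligible: A, B, D
Pot 2: 284 chips, eligible: A, D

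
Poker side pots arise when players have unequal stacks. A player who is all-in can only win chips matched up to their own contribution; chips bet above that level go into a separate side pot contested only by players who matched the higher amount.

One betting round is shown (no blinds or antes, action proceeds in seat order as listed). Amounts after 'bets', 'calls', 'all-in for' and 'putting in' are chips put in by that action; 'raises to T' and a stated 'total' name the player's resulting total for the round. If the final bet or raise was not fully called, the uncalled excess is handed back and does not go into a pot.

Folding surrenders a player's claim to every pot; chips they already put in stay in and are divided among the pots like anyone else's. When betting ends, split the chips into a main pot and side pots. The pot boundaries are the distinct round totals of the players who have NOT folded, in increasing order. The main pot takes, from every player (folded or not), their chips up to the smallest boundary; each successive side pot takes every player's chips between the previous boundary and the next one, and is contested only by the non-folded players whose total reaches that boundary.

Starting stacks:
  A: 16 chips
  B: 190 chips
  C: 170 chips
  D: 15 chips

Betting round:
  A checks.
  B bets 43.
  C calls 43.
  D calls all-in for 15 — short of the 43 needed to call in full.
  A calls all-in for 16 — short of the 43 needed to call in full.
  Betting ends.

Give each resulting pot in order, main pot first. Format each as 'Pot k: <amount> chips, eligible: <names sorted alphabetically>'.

Contributions: A=16, B=43, C=43, D=15
Pot levels (distinct totals of non-folded players): 15, 16, 43
Layer 1-15: 15 each from A, B, C, D = 15*4 = 60 chips; eligible A, B, C, D
Layer 16-16: 1 each from A, B, C = 1*3 = 3 chips; eligible A, B, C
Layer 17-43: 27 each from B, C = 27*2 = 54 chips; eligible B, C

Pot 1: 60 chips, eligible: A, B, C, D
Pot 2: 3 chips, eligible: A, B, C
Pot 3: 54 chips, eligible: B, C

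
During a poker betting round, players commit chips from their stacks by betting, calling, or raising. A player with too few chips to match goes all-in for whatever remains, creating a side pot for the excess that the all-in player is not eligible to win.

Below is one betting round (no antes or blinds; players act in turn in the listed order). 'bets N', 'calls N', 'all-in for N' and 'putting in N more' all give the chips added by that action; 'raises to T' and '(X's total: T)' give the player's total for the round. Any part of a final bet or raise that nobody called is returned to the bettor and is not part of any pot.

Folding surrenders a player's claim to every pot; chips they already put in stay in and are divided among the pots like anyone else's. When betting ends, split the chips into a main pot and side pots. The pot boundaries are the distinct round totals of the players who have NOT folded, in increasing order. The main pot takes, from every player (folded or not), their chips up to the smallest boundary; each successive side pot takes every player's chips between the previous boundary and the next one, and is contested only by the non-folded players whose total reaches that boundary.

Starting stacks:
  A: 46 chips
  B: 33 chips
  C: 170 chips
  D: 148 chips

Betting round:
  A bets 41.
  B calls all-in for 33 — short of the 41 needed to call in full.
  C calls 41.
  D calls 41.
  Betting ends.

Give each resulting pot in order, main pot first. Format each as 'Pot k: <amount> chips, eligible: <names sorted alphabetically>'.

Contributions: A=41, B=33, C=41, D=41
Pot levels (distinct totals of non-folded players): 33, 41
Layer 1-33: 33 each from A, B, C, D = 33*4 = 132 chips; eligible A, B, C, D
Layer 34-41: 8 each from A, C, D = 8*3 = 24 chips; eligible A, C, D

Pot 1: 132 chips, eligible: A, B, C, D
Pot 2: 24 chips, eligible: A, C, D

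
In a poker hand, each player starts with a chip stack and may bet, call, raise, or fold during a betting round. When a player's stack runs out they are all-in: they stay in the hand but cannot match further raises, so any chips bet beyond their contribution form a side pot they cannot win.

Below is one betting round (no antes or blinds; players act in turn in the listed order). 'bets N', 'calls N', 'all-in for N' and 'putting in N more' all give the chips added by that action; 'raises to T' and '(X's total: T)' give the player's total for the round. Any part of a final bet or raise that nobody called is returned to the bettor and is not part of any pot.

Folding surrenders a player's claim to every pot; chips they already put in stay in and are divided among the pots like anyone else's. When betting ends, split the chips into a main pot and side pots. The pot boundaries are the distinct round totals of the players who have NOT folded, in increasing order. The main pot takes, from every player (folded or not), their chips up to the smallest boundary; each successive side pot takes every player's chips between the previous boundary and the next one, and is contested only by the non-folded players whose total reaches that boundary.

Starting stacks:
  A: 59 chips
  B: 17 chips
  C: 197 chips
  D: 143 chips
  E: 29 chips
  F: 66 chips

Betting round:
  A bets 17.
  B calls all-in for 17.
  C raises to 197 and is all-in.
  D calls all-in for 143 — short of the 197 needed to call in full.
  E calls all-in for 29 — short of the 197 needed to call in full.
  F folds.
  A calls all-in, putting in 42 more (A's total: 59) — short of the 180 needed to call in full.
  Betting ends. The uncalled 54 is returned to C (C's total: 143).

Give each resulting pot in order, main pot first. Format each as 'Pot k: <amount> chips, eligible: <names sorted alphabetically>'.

Pot 1: 85 chips, eligible: A, B, C, D, E
Pot 2: 48 chips, eligible: A, C, D, E
Pot 3: 90 chips, eligible: A, C, D
Pot 4: 168 chips, eligible: C, D

Derivation:
Contributions (after 54 returned to C): A=59, B=17, C=143, D=143, E=29
Folded: F
Pot levels (distinct totals of non-folded players): 17, 29, 59, 143
Layer 1-17: 17 each from A, B, C, D, E = 17*5 = 85 chips; eligible A, B, C, D, E
Layer 18-29: 12 each from A, C, D, E = 12*4 = 48 chips; eligible A, C, D, E
Layer 30-59: 30 each from A, C, D = 30*3 = 90 chips; eligible A, C, D
Layer 60-143: 84 each from C, D = 84*2 = 168 chips; eligible C, D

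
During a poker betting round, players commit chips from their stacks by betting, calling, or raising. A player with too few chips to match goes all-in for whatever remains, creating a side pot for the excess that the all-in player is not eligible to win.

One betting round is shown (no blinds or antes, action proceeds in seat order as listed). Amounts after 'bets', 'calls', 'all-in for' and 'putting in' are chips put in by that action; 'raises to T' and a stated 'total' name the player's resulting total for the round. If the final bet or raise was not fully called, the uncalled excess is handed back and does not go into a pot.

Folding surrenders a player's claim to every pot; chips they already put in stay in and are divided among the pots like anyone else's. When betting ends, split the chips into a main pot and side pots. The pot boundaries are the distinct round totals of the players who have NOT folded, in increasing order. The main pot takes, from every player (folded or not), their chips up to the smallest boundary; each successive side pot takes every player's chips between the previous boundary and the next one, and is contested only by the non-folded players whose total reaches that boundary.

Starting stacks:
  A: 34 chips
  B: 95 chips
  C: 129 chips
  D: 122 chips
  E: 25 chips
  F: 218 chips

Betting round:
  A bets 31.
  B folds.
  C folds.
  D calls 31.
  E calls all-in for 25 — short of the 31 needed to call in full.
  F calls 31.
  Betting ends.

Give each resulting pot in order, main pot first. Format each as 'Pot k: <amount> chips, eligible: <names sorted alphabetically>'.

Pot 1: 100 chips, eligible: A, D, E, F
Pot 2: 18 chips, eligible: A, D, F

Derivation:
Contributions: A=31, D=31, E=25, F=31
Folded: B, C
Pot levels (distinct totals of non-folded players): 25, 31
Layer 1-25: 25 each from A, D, E, F = 25*4 = 100 chips; eligible A, D, E, F
Layer 26-31: 6 each from A, D, F = 6*3 = 18 chips; eligible A, D, F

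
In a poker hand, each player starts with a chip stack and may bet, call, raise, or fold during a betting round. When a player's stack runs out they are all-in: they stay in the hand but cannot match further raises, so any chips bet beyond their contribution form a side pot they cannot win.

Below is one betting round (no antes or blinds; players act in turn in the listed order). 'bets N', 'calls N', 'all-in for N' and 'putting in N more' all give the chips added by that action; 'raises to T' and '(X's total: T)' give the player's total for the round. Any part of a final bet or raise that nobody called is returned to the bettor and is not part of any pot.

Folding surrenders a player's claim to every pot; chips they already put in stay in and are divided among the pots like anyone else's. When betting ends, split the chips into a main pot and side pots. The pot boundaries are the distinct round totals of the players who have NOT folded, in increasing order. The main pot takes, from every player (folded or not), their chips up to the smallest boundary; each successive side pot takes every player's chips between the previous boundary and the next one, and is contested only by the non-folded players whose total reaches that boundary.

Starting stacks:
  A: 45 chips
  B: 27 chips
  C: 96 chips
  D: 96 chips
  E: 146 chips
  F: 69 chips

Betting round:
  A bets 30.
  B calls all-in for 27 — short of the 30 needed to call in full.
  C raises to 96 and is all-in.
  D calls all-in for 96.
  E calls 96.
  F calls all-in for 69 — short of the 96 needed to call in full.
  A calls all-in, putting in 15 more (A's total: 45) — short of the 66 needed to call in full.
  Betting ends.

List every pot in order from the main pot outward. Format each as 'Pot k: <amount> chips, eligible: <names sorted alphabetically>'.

Pot 1: 162 chips, eligible: A, B, C, D, E, F
Pot 2: 90 chips, eligible: A, C, D, E, F
Pot 3: 96 chips, eligible: C, D, E, F
Pot 4: 81 chips, eligible: C, D, E

Derivation:
Contributions: A=45, B=27, C=96, D=96, E=96, F=69
Pot levels (distinct totals of non-folded players): 27, 45, 69, 96
Layer 1-27: 27 each from A, B, C, D, E, F = 27*6 = 162 chips; eligible A, B, C, D, E, F
Layer 28-45: 18 each from A, C, D, E, F = 18*5 = 90 chips; eligible A, C, D, E, F
Layer 46-69: 24 each from C, D, E, F = 24*4 = 96 chips; eligible C, D, E, F
Layer 70-96: 27 each from C, D, E = 27*3 = 81 chips; eligible C, D, E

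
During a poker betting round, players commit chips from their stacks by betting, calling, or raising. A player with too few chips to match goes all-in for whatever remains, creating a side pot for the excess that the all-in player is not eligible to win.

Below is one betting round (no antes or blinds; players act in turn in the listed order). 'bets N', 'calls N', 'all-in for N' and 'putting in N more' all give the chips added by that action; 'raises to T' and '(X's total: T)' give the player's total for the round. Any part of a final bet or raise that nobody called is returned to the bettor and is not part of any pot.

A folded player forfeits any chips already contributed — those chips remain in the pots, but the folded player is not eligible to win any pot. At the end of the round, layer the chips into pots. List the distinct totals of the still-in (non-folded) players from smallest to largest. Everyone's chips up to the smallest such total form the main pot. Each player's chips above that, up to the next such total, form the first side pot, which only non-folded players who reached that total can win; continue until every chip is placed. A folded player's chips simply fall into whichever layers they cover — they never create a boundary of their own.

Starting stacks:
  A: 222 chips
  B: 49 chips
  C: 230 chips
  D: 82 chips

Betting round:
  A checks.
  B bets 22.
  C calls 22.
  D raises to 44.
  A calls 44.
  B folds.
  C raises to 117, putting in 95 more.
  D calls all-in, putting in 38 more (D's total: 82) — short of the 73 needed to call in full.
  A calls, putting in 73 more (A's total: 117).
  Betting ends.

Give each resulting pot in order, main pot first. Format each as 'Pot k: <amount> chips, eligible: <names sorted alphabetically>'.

Pot 1: 268 chips, eligible: A, C, D
Pot 2: 70 chips, eligible: A, C

Derivation:
Contributions: A=117, B=22, C=117, D=82
Folded: B
Pot levels (distinct totals of non-folded players): 82, 117
Layer 1-82: A 82 + B 22 + C 82 + D 82 = 268 chips; eligible A, C, D
Layer 83-117: 35 each from A, C = 35*2 = 70 chips; eligible A, C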